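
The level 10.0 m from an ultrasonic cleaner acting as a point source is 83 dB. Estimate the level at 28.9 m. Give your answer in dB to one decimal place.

73.8 dB

For a point source, L₂ = L₁ − 20·log₁₀(r₂/r₁).
L₂ = 83 − 20·log₁₀(28.9/10.0) = 83 − 9.218 = 73.78 dB.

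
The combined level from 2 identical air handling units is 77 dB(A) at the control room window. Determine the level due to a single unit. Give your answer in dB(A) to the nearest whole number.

74 dB(A)

2 equal contributions raise the level by 10·log₁₀ 2 = 3.010 dB, so each unit alone gives 77 − 3.010.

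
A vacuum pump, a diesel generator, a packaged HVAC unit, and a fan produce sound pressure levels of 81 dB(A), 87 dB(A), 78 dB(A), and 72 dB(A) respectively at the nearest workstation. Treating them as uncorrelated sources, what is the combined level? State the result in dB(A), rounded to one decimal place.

88.5 dB(A)

Incoherent sources combine by intensity addition: L_total = 10·log₁₀(Σ 10^(L_i/10)).
Σ 10^(L/10) = 10^(81/10) + 10^(87/10) + 10^(78/10) + 10^(72/10) = 7.060e+08.
L_total = 10·log₁₀(7.060e+08) = 88.49 dB(A).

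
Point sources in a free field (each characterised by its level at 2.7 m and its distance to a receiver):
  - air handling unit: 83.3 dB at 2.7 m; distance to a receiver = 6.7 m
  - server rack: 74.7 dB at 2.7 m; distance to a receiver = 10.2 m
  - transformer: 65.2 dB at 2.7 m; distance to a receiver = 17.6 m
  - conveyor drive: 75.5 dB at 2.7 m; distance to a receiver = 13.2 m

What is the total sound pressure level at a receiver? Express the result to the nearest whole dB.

Propagate each source to the receiver with L = L_ref − 20·log₁₀(r/r_ref), then add intensities.
air handling unit: 83.3 − 20·log₁₀(6.7/2.7) = 83.3 − 7.89 = 75.41 dB.
server rack: 74.7 − 20·log₁₀(10.2/2.7) = 74.7 − 11.54 = 63.16 dB.
transformer: 65.2 − 20·log₁₀(17.6/2.7) = 65.2 − 16.28 = 48.92 dB.
conveyor drive: 75.5 − 20·log₁₀(13.2/2.7) = 75.5 − 13.78 = 61.72 dB.
Σ 10^(L/10) = 3.835e+07 → L_total = 10·log₁₀(3.835e+07) = 75.84 dB.

76 dB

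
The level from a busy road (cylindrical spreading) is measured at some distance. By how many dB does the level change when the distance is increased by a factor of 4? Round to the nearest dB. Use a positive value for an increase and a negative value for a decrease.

Line-source spreading: ΔL = −10·log₁₀(r₂/r₁).
ΔL = −10·log₁₀(4) = -6.02 dB.

-6 dB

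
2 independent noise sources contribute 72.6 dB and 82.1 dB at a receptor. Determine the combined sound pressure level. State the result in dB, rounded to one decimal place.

For uncorrelated sources the intensities add, so convert each level to linear form, sum, and take 10·log₁₀ of the total.
Σ 10^(L/10) = 10^(72.6/10) + 10^(82.1/10) = 1.804e+08.
L_total = 10·log₁₀(1.804e+08) = 82.56 dB.

82.6 dB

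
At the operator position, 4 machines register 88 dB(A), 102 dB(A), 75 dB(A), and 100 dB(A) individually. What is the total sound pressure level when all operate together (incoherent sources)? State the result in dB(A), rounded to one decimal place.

104.2 dB(A)

Incoherent sources combine by intensity addition: L_total = 10·log₁₀(Σ 10^(L_i/10)).
Σ 10^(L/10) = 10^(88/10) + 10^(102/10) + 10^(75/10) + 10^(100/10) = 2.651e+10.
L_total = 10·log₁₀(2.651e+10) = 104.23 dB(A).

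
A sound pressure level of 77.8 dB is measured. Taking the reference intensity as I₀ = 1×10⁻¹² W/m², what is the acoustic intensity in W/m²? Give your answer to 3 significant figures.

6.03e-05 W/m²

I/I₀ = 10^(77.8/10) = 6.026e+07, so I = 6.026e+07 × 10⁻¹² W/m².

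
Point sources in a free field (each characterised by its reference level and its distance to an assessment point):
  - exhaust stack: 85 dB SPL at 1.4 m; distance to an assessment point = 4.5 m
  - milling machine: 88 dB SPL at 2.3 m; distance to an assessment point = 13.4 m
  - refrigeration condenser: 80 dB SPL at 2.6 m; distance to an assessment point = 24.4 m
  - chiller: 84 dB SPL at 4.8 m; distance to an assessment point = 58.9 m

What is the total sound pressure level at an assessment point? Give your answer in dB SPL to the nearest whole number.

77 dB SPL

Propagate each source to the receiver with L = L_ref − 20·log₁₀(r/r_ref), then add intensities.
exhaust stack: 85 − 20·log₁₀(4.5/1.4) = 85 − 10.14 = 74.86 dB SPL.
milling machine: 88 − 20·log₁₀(13.4/2.3) = 88 − 15.31 = 72.69 dB SPL.
refrigeration condenser: 80 − 20·log₁₀(24.4/2.6) = 80 − 19.45 = 60.55 dB SPL.
chiller: 84 − 20·log₁₀(58.9/4.8) = 84 − 21.78 = 62.22 dB SPL.
Σ 10^(L/10) = 5.200e+07 → L_total = 10·log₁₀(5.200e+07) = 77.16 dB SPL.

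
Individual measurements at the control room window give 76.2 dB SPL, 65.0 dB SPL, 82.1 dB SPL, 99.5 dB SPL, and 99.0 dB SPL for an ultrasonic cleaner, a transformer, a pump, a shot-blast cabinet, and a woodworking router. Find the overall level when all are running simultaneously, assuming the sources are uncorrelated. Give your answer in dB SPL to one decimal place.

102.3 dB SPL

For uncorrelated sources the intensities add, so convert each level to linear form, sum, and take 10·log₁₀ of the total.
Σ 10^(L/10) = 10^(76.2/10) + 10^(65.0/10) + 10^(82.1/10) + 10^(99.5/10) + 10^(99.0/10) = 1.706e+10.
L_total = 10·log₁₀(1.706e+10) = 102.32 dB SPL.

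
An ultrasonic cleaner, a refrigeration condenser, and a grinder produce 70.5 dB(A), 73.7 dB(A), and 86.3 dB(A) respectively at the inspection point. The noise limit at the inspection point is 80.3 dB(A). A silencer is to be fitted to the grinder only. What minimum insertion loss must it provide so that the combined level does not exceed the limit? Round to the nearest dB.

8 dB

The untreated sources together contribute 10^(70.5/10) + 10^(73.7/10) = 3.466e+07, i.e. 75.40 dB(A).
To meet 80.3 dB(A) overall, the treated grinder may contribute at most 10^(80.3/10) − 3.466e+07 = 7.249e+07, i.e. 78.60 dB(A).
Required insertion loss = 86.3 − 78.60 = 7.70 dB.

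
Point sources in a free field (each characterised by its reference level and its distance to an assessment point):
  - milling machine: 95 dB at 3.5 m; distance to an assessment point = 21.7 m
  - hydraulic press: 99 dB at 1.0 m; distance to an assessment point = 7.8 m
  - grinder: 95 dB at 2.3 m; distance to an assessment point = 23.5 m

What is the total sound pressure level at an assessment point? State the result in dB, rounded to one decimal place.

83.9 dB

First find each source's level at the receiver (point-source: −20·log₁₀(r/r_ref)), then combine on an intensity basis.
milling machine: 95 − 20·log₁₀(21.7/3.5) = 95 − 15.85 = 79.15 dB.
hydraulic press: 99 − 20·log₁₀(7.8/1.0) = 99 − 17.84 = 81.16 dB.
grinder: 95 − 20·log₁₀(23.5/2.3) = 95 − 20.19 = 74.81 dB.
Σ 10^(L/10) = 2.431e+08 → L_total = 10·log₁₀(2.431e+08) = 83.86 dB.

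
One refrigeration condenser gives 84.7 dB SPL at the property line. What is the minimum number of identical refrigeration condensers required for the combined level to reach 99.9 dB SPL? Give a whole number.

Need L₁ + 10·log₁₀ N ≥ 99.9, i.e. log₁₀ N ≥ 1.52.
N ≥ 10^(15.2/10) = 33.113, so N = 34.

34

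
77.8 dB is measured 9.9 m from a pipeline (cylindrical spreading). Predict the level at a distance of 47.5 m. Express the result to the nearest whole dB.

Line-source attenuation: ΔL = 10·log₁₀(r₂/r₁) = 10·log₁₀(47.5/9.9) = 6.811 dB.
L₂ = 77.8 − 10·log₁₀(47.5/9.9) = 77.8 − 6.811 = 70.99 dB.

71 dB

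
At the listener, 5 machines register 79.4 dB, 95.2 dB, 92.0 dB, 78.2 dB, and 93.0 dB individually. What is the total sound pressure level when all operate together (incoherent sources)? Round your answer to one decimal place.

For uncorrelated sources the intensities add, so convert each level to linear form, sum, and take 10·log₁₀ of the total.
Σ 10^(L/10) = 10^(79.4/10) + 10^(95.2/10) + 10^(92.0/10) + 10^(78.2/10) + 10^(93.0/10) = 7.045e+09.
L_total = 10·log₁₀(7.045e+09) = 98.48 dB.

98.5 dB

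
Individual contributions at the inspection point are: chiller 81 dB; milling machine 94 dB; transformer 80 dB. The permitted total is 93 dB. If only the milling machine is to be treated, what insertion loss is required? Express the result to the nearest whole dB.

Fixed contribution from the other sources: Σ 10^(L/10) = 10^(81/10) + 10^(80/10) = 2.259e+08 (83.54 dB).
The limit corresponds to 10^(93/10) = 1.995e+09; subtracting the fixed part leaves 1.769e+09 for the milling machine, i.e. 92.48 dB.
Required insertion loss = 94 − 92.48 = 1.52 dB.

2 dB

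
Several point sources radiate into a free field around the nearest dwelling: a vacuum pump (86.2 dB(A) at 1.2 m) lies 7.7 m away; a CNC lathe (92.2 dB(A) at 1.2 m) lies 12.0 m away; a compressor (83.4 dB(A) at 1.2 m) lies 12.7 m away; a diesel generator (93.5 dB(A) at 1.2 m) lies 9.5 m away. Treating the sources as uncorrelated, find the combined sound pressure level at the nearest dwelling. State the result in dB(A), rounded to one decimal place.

Propagate each source to the receiver with L = L_ref − 20·log₁₀(r/r_ref), then add intensities.
vacuum pump: 86.2 − 20·log₁₀(7.7/1.2) = 86.2 − 16.15 = 70.05 dB(A).
CNC lathe: 92.2 − 20·log₁₀(12.0/1.2) = 92.2 − 20.00 = 72.20 dB(A).
compressor: 83.4 − 20·log₁₀(12.7/1.2) = 83.4 − 20.49 = 62.91 dB(A).
diesel generator: 93.5 − 20·log₁₀(9.5/1.2) = 93.5 − 17.97 = 75.53 dB(A).
Σ 10^(L/10) = 6.439e+07 → L_total = 10·log₁₀(6.439e+07) = 78.09 dB(A).

78.1 dB(A)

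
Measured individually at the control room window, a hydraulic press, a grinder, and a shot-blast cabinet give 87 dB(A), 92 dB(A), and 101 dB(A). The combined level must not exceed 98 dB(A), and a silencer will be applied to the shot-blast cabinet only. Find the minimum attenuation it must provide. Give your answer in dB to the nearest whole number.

Fixed contribution from the other sources: Σ 10^(L/10) = 10^(87/10) + 10^(92/10) = 2.086e+09 (93.19 dB(A)).
To meet 98 dB(A) overall, the treated shot-blast cabinet may contribute at most 10^(98/10) − 2.086e+09 = 4.223e+09, i.e. 96.26 dB(A).
So the shot-blast cabinet must be reduced from 101 to 96.26 dB(A): IL = 4.74 dB.

5 dB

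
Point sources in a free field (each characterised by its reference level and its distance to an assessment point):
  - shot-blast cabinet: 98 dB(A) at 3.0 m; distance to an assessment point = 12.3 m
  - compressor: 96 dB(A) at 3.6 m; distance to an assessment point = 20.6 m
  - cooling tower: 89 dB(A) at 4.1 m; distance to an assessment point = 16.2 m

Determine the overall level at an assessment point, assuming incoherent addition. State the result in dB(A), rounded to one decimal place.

Propagate each source to the receiver with L = L_ref − 20·log₁₀(r/r_ref), then add intensities.
shot-blast cabinet: 98 − 20·log₁₀(12.3/3.0) = 98 − 12.26 = 85.74 dB(A).
compressor: 96 − 20·log₁₀(20.6/3.6) = 96 − 15.15 = 80.85 dB(A).
cooling tower: 89 − 20·log₁₀(16.2/4.1) = 89 − 11.93 = 77.07 dB(A).
Σ 10^(L/10) = 5.478e+08 → L_total = 10·log₁₀(5.478e+08) = 87.39 dB(A).

87.4 dB(A)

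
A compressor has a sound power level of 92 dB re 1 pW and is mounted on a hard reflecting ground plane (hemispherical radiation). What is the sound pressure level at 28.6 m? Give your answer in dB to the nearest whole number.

55 dB

L_p = L_w − 10·log₁₀(2π·r²) with r = 28.6 m.
2π·r² = 5139 m², 10·log₁₀ of that is 37.109 dB.
L_p = 92 − 37.109 = 54.89 dB.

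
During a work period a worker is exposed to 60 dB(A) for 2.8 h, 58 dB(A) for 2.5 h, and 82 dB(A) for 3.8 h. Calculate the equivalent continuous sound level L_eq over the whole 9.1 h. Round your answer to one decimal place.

78.2 dB(A)

The energy average is taken in the linear domain: L_eq = 10·log₁₀[(Σ tᵢ·10^(Lᵢ/10))/T], T = 9.1 h.
Σ tᵢ·10^(Lᵢ/10) = 2.8·10^(60/10) + 2.5·10^(58/10) + 3.8·10^(82/10) = 6.066e+08.
L_eq = 10·log₁₀(6.066e+08/9.1) = 78.24 dB(A).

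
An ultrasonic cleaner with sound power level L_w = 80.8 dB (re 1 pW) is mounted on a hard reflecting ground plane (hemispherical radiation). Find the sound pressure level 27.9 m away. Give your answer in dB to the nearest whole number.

L_p = L_w − 10·log₁₀(2π·r²) with r = 27.9 m.
2π·r² = 4891 m², 10·log₁₀ of that is 36.894 dB.
L_p = 80.8 − 36.894 = 43.91 dB.

44 dB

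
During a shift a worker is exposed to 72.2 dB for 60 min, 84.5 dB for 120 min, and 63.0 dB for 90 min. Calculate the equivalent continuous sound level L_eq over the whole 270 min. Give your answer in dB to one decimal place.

81.1 dB

The energy average is taken in the linear domain: L_eq = 10·log₁₀[(Σ tᵢ·10^(Lᵢ/10))/T], T = 270 min.
Σ tᵢ·10^(Lᵢ/10) = 60·10^(72.2/10) + 120·10^(84.5/10) + 90·10^(63.0/10) = 3.500e+10.
L_eq = 10·log₁₀(3.500e+10/270) = 81.13 dB.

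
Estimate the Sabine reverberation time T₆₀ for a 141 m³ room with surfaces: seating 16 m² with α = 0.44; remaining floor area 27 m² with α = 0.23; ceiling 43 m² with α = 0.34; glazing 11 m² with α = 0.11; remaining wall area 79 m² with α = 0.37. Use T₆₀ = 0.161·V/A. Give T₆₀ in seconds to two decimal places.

Total absorption A = 16·0.44 + 27·0.23 + 43·0.34 + 11·0.11 + 79·0.37 = 58.31 m² sabins.
T₆₀ = 0.161 × 141 / 58.31 = 0.389 s.

0.39 s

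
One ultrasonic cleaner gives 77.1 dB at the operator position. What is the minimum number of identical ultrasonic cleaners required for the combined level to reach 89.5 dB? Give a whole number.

18

The shortfall is 89.5 − 77.1 = 12.4 dB, and N units add 10·log₁₀ N, so need 10·log₁₀ N ≥ 12.4.
N ≥ 10^(12.4/10) = 17.378, so N = 18.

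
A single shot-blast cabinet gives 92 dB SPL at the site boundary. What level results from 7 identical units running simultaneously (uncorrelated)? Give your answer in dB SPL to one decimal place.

N identical incoherent sources raise the level by 10·log₁₀ N.
L_total = 92 + 10·log₁₀(7) = 92 + 8.451 = 100.45 dB SPL.

100.5 dB SPL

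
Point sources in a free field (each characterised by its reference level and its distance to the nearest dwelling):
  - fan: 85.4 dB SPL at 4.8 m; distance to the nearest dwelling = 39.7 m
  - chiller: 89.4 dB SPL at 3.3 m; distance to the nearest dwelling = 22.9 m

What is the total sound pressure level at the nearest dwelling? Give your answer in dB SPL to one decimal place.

73.6 dB SPL

First find each source's level at the receiver (point-source: −20·log₁₀(r/r_ref)), then combine on an intensity basis.
fan: 85.4 − 20·log₁₀(39.7/4.8) = 85.4 − 18.35 = 67.05 dB SPL.
chiller: 89.4 − 20·log₁₀(22.9/3.3) = 89.4 − 16.83 = 72.57 dB SPL.
Σ 10^(L/10) = 2.316e+07 → L_total = 10·log₁₀(2.316e+07) = 73.65 dB SPL.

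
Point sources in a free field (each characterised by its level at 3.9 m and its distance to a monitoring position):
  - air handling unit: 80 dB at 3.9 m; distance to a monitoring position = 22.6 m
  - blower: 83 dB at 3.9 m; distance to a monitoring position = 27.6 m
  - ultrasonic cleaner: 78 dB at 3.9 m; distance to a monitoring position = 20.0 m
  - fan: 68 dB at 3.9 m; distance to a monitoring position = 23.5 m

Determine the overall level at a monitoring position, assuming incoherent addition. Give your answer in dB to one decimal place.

69.8 dB

First find each source's level at the receiver (point-source: −20·log₁₀(r/r_ref)), then combine on an intensity basis.
air handling unit: 80 − 20·log₁₀(22.6/3.9) = 80 − 15.26 = 64.74 dB.
blower: 83 − 20·log₁₀(27.6/3.9) = 83 − 17.00 = 66.00 dB.
ultrasonic cleaner: 78 − 20·log₁₀(20.0/3.9) = 78 − 14.20 = 63.80 dB.
fan: 68 − 20·log₁₀(23.5/3.9) = 68 − 15.60 = 52.40 dB.
Σ 10^(L/10) = 9.535e+06 → L_total = 10·log₁₀(9.535e+06) = 69.79 dB.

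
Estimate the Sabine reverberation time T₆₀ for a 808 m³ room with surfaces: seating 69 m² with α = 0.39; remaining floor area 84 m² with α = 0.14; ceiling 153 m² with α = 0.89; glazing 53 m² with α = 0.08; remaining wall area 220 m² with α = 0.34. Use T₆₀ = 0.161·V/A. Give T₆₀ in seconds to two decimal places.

Summing Sᵢαᵢ: 69·0.39 + 84·0.14 + 153·0.89 + 53·0.08 + 220·0.34 = 253.88 m².
T₆₀ = 0.161·V/A = 0.161·808/253.88 = 0.512 s.

0.51 s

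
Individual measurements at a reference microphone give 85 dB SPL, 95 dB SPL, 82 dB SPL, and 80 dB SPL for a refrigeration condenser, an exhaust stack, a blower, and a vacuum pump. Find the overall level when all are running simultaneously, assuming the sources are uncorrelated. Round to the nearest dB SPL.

96 dB SPL

Incoherent sources combine by intensity addition: L_total = 10·log₁₀(Σ 10^(L_i/10)).
Σ 10^(L/10) = 10^(85/10) + 10^(95/10) + 10^(82/10) + 10^(80/10) = 3.737e+09.
L_total = 10·log₁₀(3.737e+09) = 95.73 dB SPL.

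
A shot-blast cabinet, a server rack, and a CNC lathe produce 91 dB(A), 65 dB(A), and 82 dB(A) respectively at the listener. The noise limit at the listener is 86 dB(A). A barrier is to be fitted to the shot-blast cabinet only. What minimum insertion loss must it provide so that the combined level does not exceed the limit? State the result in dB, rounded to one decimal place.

7.3 dB

Fixed contribution from the other sources: Σ 10^(L/10) = 10^(65/10) + 10^(82/10) = 1.617e+08 (82.09 dB(A)).
To meet 86 dB(A) overall, the treated shot-blast cabinet may contribute at most 10^(86/10) − 1.617e+08 = 2.365e+08, i.e. 83.74 dB(A).
So the shot-blast cabinet must be reduced from 91 to 83.74 dB(A): IL = 7.26 dB.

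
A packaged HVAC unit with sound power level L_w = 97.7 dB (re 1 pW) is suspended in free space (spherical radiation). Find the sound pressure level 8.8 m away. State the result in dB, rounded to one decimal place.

67.8 dB

L_p = L_w − 10·log₁₀(4π·r²) with r = 8.8 m.
4π·r² = 973.1 m², 10·log₁₀ of that is 29.882 dB.
L_p = 97.7 − 29.882 = 67.82 dB.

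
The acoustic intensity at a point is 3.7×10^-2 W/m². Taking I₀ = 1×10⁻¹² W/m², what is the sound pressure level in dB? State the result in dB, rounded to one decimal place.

L = 10·log₁₀(I/I₀) = 10·log₁₀(3.7×10^-2/10⁻¹²) = 10·log₁₀(3.7×10^10).
L = 10·(0.5682 + 10) = 105.68 dB.

105.7 dB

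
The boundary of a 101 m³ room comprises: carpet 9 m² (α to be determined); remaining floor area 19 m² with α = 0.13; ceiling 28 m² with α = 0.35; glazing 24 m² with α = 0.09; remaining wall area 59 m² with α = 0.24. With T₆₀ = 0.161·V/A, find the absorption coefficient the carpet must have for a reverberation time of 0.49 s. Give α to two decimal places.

Required total absorption A = 0.161·101/0.49 = 33.19 m².
Absorption from the other surfaces = 19·0.13 + 28·0.35 + 24·0.09 + 59·0.24 = 28.59 m², so the carpet must supply 4.60 m² over 9 m².
α = 4.60/9 = 0.511.

0.51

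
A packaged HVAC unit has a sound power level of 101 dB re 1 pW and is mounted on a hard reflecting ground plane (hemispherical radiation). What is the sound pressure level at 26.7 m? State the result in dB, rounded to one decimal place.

64.5 dB

Free-field hemispherical radiation: L_p = L_w − 10·log₁₀(2π·r²), r = 26.7 m.
2π·r² = 4479 m², 10·log₁₀ of that is 36.512 dB.
L_p = 101 − 36.512 = 64.49 dB.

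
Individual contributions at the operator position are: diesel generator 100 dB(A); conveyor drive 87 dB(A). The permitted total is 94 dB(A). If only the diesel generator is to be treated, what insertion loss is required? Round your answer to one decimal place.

Fixed contribution from the other source: Σ 10^(L/10) = 10^(87/10) = 5.012e+08 (87.00 dB(A)).
The limit corresponds to 10^(94/10) = 2.512e+09; subtracting the fixed part leaves 2.011e+09 for the diesel generator, i.e. 93.03 dB(A).
Required insertion loss = 100 − 93.03 = 6.97 dB.

7.0 dB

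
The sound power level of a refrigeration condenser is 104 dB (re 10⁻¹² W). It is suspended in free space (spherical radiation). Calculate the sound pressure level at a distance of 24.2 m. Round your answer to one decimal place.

65.3 dB

Free-field spherical radiation: L_p = L_w − 10·log₁₀(4π·r²), r = 24.2 m.
4π·r² = 7359 m², 10·log₁₀ of that is 38.668 dB.
L_p = 104 − 38.668 = 65.33 dB.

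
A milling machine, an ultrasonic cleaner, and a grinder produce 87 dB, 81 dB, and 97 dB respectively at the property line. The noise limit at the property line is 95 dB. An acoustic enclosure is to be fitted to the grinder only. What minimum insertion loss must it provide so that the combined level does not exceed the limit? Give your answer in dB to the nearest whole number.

3 dB

Fixed contribution from the other sources: Σ 10^(L/10) = 10^(87/10) + 10^(81/10) = 6.271e+08 (87.97 dB).
To meet 95 dB overall, the treated grinder may contribute at most 10^(95/10) − 6.271e+08 = 2.535e+09, i.e. 94.04 dB.
Required insertion loss = 97 − 94.04 = 2.96 dB.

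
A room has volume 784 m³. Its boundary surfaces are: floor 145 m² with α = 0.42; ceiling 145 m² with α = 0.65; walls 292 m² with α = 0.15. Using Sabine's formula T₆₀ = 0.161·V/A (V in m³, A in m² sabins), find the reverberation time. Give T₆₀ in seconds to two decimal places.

Total absorption A = 145·0.42 + 145·0.65 + 292·0.15 = 198.95 m² sabins.
T₆₀ = 0.161·V/A = 0.161·784/198.95 = 0.634 s.

0.63 s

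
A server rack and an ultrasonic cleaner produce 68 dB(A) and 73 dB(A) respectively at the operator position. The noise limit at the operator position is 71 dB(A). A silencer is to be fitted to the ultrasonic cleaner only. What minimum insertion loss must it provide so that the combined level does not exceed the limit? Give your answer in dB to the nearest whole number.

The untreated sources together contribute 10^(68/10) = 6.310e+06, i.e. 68.00 dB(A).
To meet 71 dB(A) overall, the treated ultrasonic cleaner may contribute at most 10^(71/10) − 6.310e+06 = 6.280e+06, i.e. 67.98 dB(A).
Required insertion loss = 73 − 67.98 = 5.02 dB.

5 dB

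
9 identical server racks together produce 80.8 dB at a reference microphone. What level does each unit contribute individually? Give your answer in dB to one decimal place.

Dividing the total intensity by 9 lowers the level by 10·log₁₀ 9 = 9.542 dB: L₁ = 80.8 − 9.542.

71.3 dB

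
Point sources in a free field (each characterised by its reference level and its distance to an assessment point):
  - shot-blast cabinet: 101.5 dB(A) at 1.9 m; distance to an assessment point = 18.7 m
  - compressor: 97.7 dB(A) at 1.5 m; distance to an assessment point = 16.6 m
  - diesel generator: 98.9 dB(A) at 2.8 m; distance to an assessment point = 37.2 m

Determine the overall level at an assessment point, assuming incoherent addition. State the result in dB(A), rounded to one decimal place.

First find each source's level at the receiver (point-source: −20·log₁₀(r/r_ref)), then combine on an intensity basis.
shot-blast cabinet: 101.5 − 20·log₁₀(18.7/1.9) = 101.5 − 19.86 = 81.64 dB(A).
compressor: 97.7 − 20·log₁₀(16.6/1.5) = 97.7 − 20.88 = 76.82 dB(A).
diesel generator: 98.9 − 20·log₁₀(37.2/2.8) = 98.9 − 22.47 = 76.43 dB(A).
Σ 10^(L/10) = 2.379e+08 → L_total = 10·log₁₀(2.379e+08) = 83.76 dB(A).

83.8 dB(A)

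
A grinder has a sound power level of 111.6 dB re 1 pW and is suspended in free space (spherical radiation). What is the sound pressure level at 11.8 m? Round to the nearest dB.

79 dB

The power spreads over a sphere of area 4π·r², so L_p = L_w − 10·log₁₀(4π·r²).
4π·r² = 1750 m², 10·log₁₀ of that is 32.430 dB.
L_p = 111.6 − 32.430 = 79.17 dB.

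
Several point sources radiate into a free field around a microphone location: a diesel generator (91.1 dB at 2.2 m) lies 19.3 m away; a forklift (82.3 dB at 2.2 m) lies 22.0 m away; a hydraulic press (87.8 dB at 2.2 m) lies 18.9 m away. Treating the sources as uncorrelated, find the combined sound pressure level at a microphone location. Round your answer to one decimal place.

74.2 dB

Apply inverse-square spreading to bring every level to the receiver, then sum 10^(L/10).
diesel generator: 91.1 − 20·log₁₀(19.3/2.2) = 91.1 − 18.86 = 72.24 dB.
forklift: 82.3 − 20·log₁₀(22.0/2.2) = 82.3 − 20.00 = 62.30 dB.
hydraulic press: 87.8 − 20·log₁₀(18.9/2.2) = 87.8 − 18.68 = 69.12 dB.
Σ 10^(L/10) = 2.660e+07 → L_total = 10·log₁₀(2.660e+07) = 74.25 dB.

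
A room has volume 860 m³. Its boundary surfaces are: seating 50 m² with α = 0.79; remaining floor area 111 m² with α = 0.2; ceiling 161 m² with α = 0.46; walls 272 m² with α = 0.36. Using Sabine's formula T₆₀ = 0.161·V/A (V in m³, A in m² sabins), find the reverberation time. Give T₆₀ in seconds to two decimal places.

Total absorption A = 50·0.79 + 111·0.2 + 161·0.46 + 272·0.36 = 233.68 m² sabins.
T₆₀ = 0.161·V/A = 0.161·860/233.68 = 0.593 s.

0.59 s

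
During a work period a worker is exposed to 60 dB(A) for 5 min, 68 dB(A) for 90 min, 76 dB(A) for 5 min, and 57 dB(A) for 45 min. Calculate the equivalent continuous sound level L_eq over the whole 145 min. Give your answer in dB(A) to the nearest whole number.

67 dB(A)

The energy average is taken in the linear domain: L_eq = 10·log₁₀[(Σ tᵢ·10^(Lᵢ/10))/T], T = 145 min.
Σ tᵢ·10^(Lᵢ/10) = 5·10^(60/10) + 90·10^(68/10) + 5·10^(76/10) + 45·10^(57/10) = 7.945e+08.
L_eq = 10·log₁₀(7.945e+08/145) = 67.39 dB(A).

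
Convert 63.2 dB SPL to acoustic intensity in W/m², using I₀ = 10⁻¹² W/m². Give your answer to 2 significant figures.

I/I₀ = 10^(63.2/10) = 2.089e+06, so I = 2.089e+06 × 10⁻¹² W/m².

2.1e-06 W/m²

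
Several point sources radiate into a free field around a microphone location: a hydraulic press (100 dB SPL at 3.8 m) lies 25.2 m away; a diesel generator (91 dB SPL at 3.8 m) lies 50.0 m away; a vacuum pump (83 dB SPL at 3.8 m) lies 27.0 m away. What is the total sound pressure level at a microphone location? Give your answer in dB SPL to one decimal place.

83.8 dB SPL

Propagate each source to the receiver with L = L_ref − 20·log₁₀(r/r_ref), then add intensities.
hydraulic press: 100 − 20·log₁₀(25.2/3.8) = 100 − 16.43 = 83.57 dB SPL.
diesel generator: 91 − 20·log₁₀(50.0/3.8) = 91 − 22.38 = 68.62 dB SPL.
vacuum pump: 83 − 20·log₁₀(27.0/3.8) = 83 − 17.03 = 65.97 dB SPL.
Σ 10^(L/10) = 2.386e+08 → L_total = 10·log₁₀(2.386e+08) = 83.78 dB SPL.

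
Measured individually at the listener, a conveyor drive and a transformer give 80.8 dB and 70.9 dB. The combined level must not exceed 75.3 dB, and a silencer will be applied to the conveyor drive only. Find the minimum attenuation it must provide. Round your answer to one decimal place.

Everything except the conveyor drive sums to 10^(70.9/10) = 1.230e+07 in linear terms, 70.90 dB.
The limit corresponds to 10^(75.3/10) = 3.388e+07; subtracting the fixed part leaves 2.158e+07 for the conveyor drive, i.e. 73.34 dB.
So the conveyor drive must be reduced from 80.8 to 73.34 dB: IL = 7.46 dB.

7.5 dB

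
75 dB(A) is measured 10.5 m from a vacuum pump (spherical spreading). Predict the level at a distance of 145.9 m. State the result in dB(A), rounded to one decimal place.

52.1 dB(A)

For a point source, L₂ = L₁ − 20·log₁₀(r₂/r₁).
L₂ = 75 − 20·log₁₀(145.9/10.5) = 75 − 22.857 = 52.14 dB(A).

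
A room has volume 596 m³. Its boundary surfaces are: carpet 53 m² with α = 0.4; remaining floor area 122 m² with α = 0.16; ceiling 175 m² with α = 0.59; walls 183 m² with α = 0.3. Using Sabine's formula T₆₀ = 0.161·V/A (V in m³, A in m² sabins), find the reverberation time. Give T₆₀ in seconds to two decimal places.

A = Σ Sᵢαᵢ = 53·0.4 + 122·0.16 + 175·0.59 + 183·0.3 = 198.87 m².
T₆₀ = 0.161·V/A = 0.161·596/198.87 = 0.483 s.

0.48 s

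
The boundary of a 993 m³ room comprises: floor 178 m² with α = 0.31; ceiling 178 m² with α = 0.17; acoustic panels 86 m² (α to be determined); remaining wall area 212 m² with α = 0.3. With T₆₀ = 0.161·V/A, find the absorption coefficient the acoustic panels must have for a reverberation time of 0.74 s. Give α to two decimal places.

Required total absorption A = 0.161·993/0.74 = 216.04 m².
Absorption from the other surfaces = 178·0.31 + 178·0.17 + 212·0.3 = 149.04 m², so the acoustic panels must supply 67.00 m² over 86 m².
α = 67.00/86 = 0.779.

0.78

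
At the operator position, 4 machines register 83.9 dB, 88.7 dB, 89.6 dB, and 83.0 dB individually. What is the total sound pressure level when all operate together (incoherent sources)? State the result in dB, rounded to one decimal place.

For uncorrelated sources the intensities add, so convert each level to linear form, sum, and take 10·log₁₀ of the total.
Σ 10^(L/10) = 10^(83.9/10) + 10^(88.7/10) + 10^(89.6/10) + 10^(83.0/10) = 2.098e+09.
L_total = 10·log₁₀(2.098e+09) = 93.22 dB.

93.2 dB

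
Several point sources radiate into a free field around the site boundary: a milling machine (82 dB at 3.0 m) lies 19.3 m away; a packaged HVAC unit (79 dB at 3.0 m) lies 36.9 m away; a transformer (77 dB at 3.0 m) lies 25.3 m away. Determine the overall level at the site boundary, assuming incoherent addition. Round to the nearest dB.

67 dB

Apply inverse-square spreading to bring every level to the receiver, then sum 10^(L/10).
milling machine: 82 − 20·log₁₀(19.3/3.0) = 82 − 16.17 = 65.83 dB.
packaged HVAC unit: 79 − 20·log₁₀(36.9/3.0) = 79 − 21.80 = 57.20 dB.
transformer: 77 − 20·log₁₀(25.3/3.0) = 77 − 18.52 = 58.48 dB.
Σ 10^(L/10) = 5.059e+06 → L_total = 10·log₁₀(5.059e+06) = 67.04 dB.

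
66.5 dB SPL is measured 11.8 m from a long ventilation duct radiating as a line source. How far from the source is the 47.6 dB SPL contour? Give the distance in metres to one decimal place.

916.0 m

The 18.9 dB drop corresponds to a distance ratio of 10^(18.9/10) for a line source.
r₂ = 11.8·10^((66.5−47.6)/10) = 11.8·10^(18.9/10) = 915.97 m.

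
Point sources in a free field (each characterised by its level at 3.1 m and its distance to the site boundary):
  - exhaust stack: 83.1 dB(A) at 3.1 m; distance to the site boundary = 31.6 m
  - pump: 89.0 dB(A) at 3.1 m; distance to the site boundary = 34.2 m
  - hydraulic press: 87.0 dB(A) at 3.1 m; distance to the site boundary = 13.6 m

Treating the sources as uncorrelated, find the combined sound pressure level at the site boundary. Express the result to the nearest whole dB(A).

Propagate each source to the receiver with L = L_ref − 20·log₁₀(r/r_ref), then add intensities.
exhaust stack: 83.1 − 20·log₁₀(31.6/3.1) = 83.1 − 20.17 = 62.93 dB(A).
pump: 89.0 − 20·log₁₀(34.2/3.1) = 89.0 − 20.85 = 68.15 dB(A).
hydraulic press: 87.0 − 20·log₁₀(13.6/3.1) = 87.0 − 12.84 = 74.16 dB(A).
Σ 10^(L/10) = 3.453e+07 → L_total = 10·log₁₀(3.453e+07) = 75.38 dB(A).

75 dB(A)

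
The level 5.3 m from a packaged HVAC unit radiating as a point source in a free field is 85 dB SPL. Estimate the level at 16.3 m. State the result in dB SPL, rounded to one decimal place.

75.2 dB SPL

Spherical spreading from a point source gives a 20·log₁₀(r₂/r₁) drop.
L₂ = 85 − 20·log₁₀(16.3/5.3) = 85 − 9.758 = 75.24 dB SPL.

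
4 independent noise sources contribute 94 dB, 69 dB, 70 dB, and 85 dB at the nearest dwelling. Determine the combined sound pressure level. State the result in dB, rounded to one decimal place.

Incoherent sources combine by intensity addition: L_total = 10·log₁₀(Σ 10^(L_i/10)).
Σ 10^(L/10) = 10^(94/10) + 10^(69/10) + 10^(70/10) + 10^(85/10) = 2.846e+09.
L_total = 10·log₁₀(2.846e+09) = 94.54 dB.

94.5 dB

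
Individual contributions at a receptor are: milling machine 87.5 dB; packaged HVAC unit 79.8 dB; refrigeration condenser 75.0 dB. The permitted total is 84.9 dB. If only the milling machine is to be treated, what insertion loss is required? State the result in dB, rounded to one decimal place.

4.9 dB

Fixed contribution from the other sources: Σ 10^(L/10) = 10^(79.8/10) + 10^(75.0/10) = 1.271e+08 (81.04 dB).
To meet 84.9 dB overall, the treated milling machine may contribute at most 10^(84.9/10) − 1.271e+08 = 1.819e+08, i.e. 82.60 dB.
Required insertion loss = 87.5 − 82.60 = 4.90 dB.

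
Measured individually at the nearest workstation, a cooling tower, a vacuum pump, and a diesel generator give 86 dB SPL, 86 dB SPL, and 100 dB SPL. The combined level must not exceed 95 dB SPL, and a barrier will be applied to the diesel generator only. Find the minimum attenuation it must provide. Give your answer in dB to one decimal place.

Fixed contribution from the other sources: Σ 10^(L/10) = 10^(86/10) + 10^(86/10) = 7.962e+08 (89.01 dB SPL).
To meet 95 dB SPL overall, the treated diesel generator may contribute at most 10^(95/10) − 7.962e+08 = 2.366e+09, i.e. 93.74 dB SPL.
Required insertion loss = 100 − 93.74 = 6.26 dB.

6.3 dB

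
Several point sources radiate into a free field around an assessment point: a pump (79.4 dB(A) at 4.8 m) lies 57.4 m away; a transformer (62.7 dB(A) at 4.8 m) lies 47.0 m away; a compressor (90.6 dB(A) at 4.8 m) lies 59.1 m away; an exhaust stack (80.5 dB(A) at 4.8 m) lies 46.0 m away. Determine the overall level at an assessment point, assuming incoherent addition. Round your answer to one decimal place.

69.7 dB(A)

Apply inverse-square spreading to bring every level to the receiver, then sum 10^(L/10).
pump: 79.4 − 20·log₁₀(57.4/4.8) = 79.4 − 21.55 = 57.85 dB(A).
transformer: 62.7 − 20·log₁₀(47.0/4.8) = 62.7 − 19.82 = 42.88 dB(A).
compressor: 90.6 − 20·log₁₀(59.1/4.8) = 90.6 − 21.81 = 68.79 dB(A).
exhaust stack: 80.5 − 20·log₁₀(46.0/4.8) = 80.5 − 19.63 = 60.87 dB(A).
Σ 10^(L/10) = 9.424e+06 → L_total = 10·log₁₀(9.424e+06) = 69.74 dB(A).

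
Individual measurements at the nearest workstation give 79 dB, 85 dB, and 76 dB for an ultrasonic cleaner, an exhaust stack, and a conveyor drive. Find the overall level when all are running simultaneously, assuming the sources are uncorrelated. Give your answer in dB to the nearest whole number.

86 dB

Incoherent sources combine by intensity addition: L_total = 10·log₁₀(Σ 10^(L_i/10)).
Σ 10^(L/10) = 10^(79/10) + 10^(85/10) + 10^(76/10) = 4.355e+08.
L_total = 10·log₁₀(4.355e+08) = 86.39 dB.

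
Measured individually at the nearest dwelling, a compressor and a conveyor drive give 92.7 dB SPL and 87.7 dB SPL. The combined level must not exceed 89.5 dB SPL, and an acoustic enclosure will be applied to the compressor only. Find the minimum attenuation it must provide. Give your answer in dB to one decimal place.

7.9 dB

Fixed contribution from the other source: Σ 10^(L/10) = 10^(87.7/10) = 5.888e+08 (87.70 dB SPL).
To meet 89.5 dB SPL overall, the treated compressor may contribute at most 10^(89.5/10) − 5.888e+08 = 3.024e+08, i.e. 84.81 dB SPL.
Required insertion loss = 92.7 − 84.81 = 7.89 dB.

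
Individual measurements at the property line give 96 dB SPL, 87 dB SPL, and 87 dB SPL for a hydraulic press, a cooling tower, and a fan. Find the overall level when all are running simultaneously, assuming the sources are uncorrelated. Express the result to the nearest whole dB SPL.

97 dB SPL

Incoherent sources combine by intensity addition: L_total = 10·log₁₀(Σ 10^(L_i/10)).
Σ 10^(L/10) = 10^(96/10) + 10^(87/10) + 10^(87/10) = 4.983e+09.
L_total = 10·log₁₀(4.983e+09) = 96.98 dB SPL.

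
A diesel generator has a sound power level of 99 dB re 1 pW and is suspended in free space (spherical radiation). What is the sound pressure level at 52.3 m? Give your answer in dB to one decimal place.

L_p = L_w − 10·log₁₀(4π·r²) with r = 52.3 m.
4π·r² = 3.437e+04 m², 10·log₁₀ of that is 45.362 dB.
L_p = 99 − 45.362 = 53.64 dB.

53.6 dB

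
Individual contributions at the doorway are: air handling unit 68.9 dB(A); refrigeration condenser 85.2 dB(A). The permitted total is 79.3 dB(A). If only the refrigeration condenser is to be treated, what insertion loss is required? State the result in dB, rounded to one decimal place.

Fixed contribution from the other source: Σ 10^(L/10) = 10^(68.9/10) = 7.762e+06 (68.90 dB(A)).
To meet 79.3 dB(A) overall, the treated refrigeration condenser may contribute at most 10^(79.3/10) − 7.762e+06 = 7.735e+07, i.e. 78.88 dB(A).
So the refrigeration condenser must be reduced from 85.2 to 78.88 dB(A): IL = 6.32 dB.

6.3 dB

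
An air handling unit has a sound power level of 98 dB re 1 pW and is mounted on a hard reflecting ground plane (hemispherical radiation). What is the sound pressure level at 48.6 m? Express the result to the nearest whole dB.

L_p = L_w − 10·log₁₀(2π·r²) with r = 48.6 m.
2π·r² = 1.484e+04 m², 10·log₁₀ of that is 41.715 dB.
L_p = 98 − 41.715 = 56.29 dB.

56 dB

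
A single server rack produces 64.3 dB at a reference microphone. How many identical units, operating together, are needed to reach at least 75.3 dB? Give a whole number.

Need L₁ + 10·log₁₀ N ≥ 75.3, i.e. log₁₀ N ≥ 1.10.
N ≥ 10^(11.0/10) = 12.589, so N = 13.

13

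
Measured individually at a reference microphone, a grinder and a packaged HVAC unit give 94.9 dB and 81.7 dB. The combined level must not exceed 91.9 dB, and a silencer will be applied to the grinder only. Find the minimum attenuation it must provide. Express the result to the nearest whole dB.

The untreated sources together contribute 10^(81.7/10) = 1.479e+08, i.e. 81.70 dB.
To meet 91.9 dB overall, the treated grinder may contribute at most 10^(91.9/10) − 1.479e+08 = 1.401e+09, i.e. 91.46 dB.
Required insertion loss = 94.9 − 91.46 = 3.44 dB.

3 dB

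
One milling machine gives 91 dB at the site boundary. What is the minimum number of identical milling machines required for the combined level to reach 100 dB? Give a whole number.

N identical sources give L₁ + 10·log₁₀ N, so require 10·log₁₀ N ≥ 100 − 91 = 9.0 dB.
N ≥ 10^(9.0/10) = 7.943, so N = 8.

8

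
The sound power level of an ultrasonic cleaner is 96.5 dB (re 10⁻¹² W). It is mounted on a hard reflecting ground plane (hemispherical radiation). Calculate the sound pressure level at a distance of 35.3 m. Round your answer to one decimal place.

L_p = L_w − 10·log₁₀(2π·r²) with r = 35.3 m.
2π·r² = 7829 m², 10·log₁₀ of that is 38.937 dB.
L_p = 96.5 − 38.937 = 57.56 dB.

57.6 dB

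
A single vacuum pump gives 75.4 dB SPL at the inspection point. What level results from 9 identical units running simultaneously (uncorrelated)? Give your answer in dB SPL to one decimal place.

84.9 dB SPL

L_total = L₁ + 10·log₁₀ N for N identical incoherent sources.
L_total = 75.4 + 10·log₁₀(9) = 75.4 + 9.542 = 84.94 dB SPL.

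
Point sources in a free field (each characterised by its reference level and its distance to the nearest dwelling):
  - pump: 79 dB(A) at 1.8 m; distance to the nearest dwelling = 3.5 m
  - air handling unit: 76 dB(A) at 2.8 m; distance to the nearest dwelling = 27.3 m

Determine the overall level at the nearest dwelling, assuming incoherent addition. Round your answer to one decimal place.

Apply inverse-square spreading to bring every level to the receiver, then sum 10^(L/10).
pump: 79 − 20·log₁₀(3.5/1.8) = 79 − 5.78 = 73.22 dB(A).
air handling unit: 76 − 20·log₁₀(27.3/2.8) = 76 − 19.78 = 56.22 dB(A).
Σ 10^(L/10) = 2.143e+07 → L_total = 10·log₁₀(2.143e+07) = 73.31 dB(A).

73.3 dB(A)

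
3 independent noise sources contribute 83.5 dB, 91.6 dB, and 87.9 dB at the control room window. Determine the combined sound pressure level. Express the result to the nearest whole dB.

94 dB

For uncorrelated sources the intensities add, so convert each level to linear form, sum, and take 10·log₁₀ of the total.
Σ 10^(L/10) = 10^(83.5/10) + 10^(91.6/10) + 10^(87.9/10) = 2.286e+09.
L_total = 10·log₁₀(2.286e+09) = 93.59 dB.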